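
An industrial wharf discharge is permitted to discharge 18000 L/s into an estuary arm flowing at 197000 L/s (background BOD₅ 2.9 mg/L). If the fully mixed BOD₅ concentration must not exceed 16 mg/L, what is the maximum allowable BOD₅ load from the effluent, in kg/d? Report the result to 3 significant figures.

Mass balance at the limit: 197000·2.900 + 18000·Cₑ = 215000·16 → Cₑ = 159.4 mg/L.
18000 L/s = 18.00 m³/s. Load = 18.00 m³/s × 159.4 g/m³ × 86 400 s/d = 247900 kg/d.

248000 kg/d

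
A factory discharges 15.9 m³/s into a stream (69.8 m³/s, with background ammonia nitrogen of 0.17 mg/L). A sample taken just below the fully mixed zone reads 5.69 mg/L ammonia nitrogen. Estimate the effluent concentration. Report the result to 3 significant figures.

29.9 mg/L

Mass balance: 69.80·0.1700 + 15.90·Cₑ = 85.70·5.690
→ Cₑ = (85.70·5.690 − 69.80·0.1700) / 15.90 = 29.92 mg/L.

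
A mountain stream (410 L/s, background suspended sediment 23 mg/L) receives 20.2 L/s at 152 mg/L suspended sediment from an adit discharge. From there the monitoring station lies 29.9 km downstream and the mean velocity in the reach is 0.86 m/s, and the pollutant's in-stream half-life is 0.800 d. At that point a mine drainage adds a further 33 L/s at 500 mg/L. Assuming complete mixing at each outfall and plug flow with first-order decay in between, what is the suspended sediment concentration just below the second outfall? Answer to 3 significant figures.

Mixed concentration C = ΣQC/ΣQ = (410.0·23.00 + 20.20·152.0) / 430.2 = 12500/430.2 = 29.06 mg/L; combined flow 430.2 L/s.
Travel time t = 29.9·1000 / 0.86 = 34770 s = 9.658 h.
Half-life 0.800 d → k = ln 2 / 0.800 = 0.8664 d⁻¹.
First-order decay: C = 29.06·exp(−k·t) = 29.06·0.7056 = 20.50 mg/L.
At the second outfall, C = (430.2·20.50 + 33.00·500.0) / (430.2 + 33.00) = 54.66 mg/L.

54.7 mg/L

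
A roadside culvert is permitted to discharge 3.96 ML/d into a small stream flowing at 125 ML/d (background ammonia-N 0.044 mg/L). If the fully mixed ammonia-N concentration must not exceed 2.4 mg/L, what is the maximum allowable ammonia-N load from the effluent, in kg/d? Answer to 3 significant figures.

Mass balance at the limit: 125.0·0.04400 + 3.960·Cₑ = 129.0·2.4 → Cₑ = 76.77 mg/L.
3.960 ML/d = 0.04583 m³/s. Load = 0.04583 m³/s × 76.77 g/m³ × 86 400 s/d = 304.0 kg/d.

304 kg/d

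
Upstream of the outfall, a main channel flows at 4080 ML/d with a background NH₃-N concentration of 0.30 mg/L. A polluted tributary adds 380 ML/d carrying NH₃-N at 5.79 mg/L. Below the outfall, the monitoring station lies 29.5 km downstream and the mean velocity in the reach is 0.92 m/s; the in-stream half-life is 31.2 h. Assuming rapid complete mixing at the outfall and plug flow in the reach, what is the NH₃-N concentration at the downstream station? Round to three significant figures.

0.630 mg/L

Mass balance: C = (4080·0.3000 + 380.0·5.790) / 4460 = 3424/4460 = 0.7678 mg/L.
Travel time t = 29.5·1000 / 0.92 = 32070 s = 8.907 h.
Half-life 31.2 h → k = ln 2 / 31.2 = 0.02222 h⁻¹ = 0.5332 d⁻¹.
Decay over the reach: 0.7678·exp(−kt) = 0.7678·0.8205 = 0.6299 mg/L.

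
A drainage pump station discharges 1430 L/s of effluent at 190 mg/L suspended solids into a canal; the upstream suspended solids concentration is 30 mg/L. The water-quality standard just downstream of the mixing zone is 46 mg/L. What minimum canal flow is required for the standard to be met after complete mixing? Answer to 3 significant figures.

Set C_mix = 46: (Q·30.00 + 1430·190.0) / (Q + 1430) = 46
→ Q = 1430·(190.0 − 46)/(46 − 30.00) = 12870 L/s.

12900 L/s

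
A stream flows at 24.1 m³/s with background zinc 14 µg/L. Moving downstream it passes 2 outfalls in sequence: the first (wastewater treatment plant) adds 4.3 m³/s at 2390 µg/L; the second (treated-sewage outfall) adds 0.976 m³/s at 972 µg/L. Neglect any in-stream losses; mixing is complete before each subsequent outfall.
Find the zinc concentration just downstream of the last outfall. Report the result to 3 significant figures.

394 µg/L

After outfall 1: Q = 24.10 + 4.300 = 28.40 m³/s; C = (24.10·14.00 + 4.300·2390)/28.40 = 373.7 µg/L.
After outfall 2: Q = 28.40 + 0.9760 = 29.38 m³/s; C = (28.40·373.7 + 0.9760·972.0)/29.38 = 393.6 µg/L.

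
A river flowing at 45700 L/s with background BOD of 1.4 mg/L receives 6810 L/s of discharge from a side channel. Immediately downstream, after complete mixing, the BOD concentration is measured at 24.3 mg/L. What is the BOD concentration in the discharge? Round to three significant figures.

Mass balance: 45700·1.400 + 6810·Cₑ = 52510·24.30
→ Cₑ = (52510·24.30 − 45700·1.400) / 6810 = 178.0 mg/L.

178 mg/L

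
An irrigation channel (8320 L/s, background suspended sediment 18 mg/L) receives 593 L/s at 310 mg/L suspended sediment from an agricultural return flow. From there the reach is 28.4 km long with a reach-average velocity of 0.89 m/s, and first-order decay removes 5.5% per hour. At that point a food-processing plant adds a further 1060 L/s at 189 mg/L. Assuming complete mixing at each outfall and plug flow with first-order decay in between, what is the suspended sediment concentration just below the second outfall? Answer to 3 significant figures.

Mass balance: C = (8320·18.00 + 593.0·310.0) / 8913 = 333600/8913 = 37.43 mg/L; combined flow 8913 L/s.
Travel time t = 28.4·1000 / 0.89 = 31910 s = 8.864 h.
5.5%/h lost → k = −ln(1 − 0.055) = 0.05657 h⁻¹.
Applying C = C₀e^(−kt): 37.43 × 0.6057 = 22.67 mg/L.
At the second outfall, C = (8913·22.67 + 1060·189.0) / (8913 + 1060) = 40.35 mg/L.

40.3 mg/L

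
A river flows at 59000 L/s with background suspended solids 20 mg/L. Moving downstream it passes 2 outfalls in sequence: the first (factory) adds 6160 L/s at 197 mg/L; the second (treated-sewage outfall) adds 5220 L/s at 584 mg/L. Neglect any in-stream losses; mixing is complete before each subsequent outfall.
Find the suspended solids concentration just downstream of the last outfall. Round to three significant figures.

77.3 mg/L

After outfall 1: Q = 59000 + 6160 = 65160 L/s; C = (59000·20.00 + 6160·197.0)/65160 = 36.73 mg/L.
After outfall 2: Q = 65160 + 5220 = 70380 L/s; C = (65160·36.73 + 5220·584.0)/70380 = 77.32 mg/L.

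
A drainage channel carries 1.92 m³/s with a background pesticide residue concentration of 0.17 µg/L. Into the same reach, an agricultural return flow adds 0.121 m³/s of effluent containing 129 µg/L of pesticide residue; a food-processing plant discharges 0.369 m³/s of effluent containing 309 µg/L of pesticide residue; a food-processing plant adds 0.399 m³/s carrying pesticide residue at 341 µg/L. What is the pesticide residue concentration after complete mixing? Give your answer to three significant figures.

94.7 µg/L

Conservation of mass: C = (1.920·0.1700 + 0.1210·129.0 + 0.3690·309.0 + 0.3990·341.0) / 2.809 = 266.0/2.809 = 94.70 µg/L.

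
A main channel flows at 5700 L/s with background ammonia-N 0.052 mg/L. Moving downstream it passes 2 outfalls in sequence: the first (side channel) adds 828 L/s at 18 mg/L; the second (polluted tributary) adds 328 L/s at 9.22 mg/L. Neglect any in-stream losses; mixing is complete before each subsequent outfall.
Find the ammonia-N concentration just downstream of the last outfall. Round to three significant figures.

After outfall 1: Q = 5700 + 828.0 = 6528 L/s; C = (5700·0.05200 + 828.0·18.00)/6528 = 2.328 mg/L.
After outfall 2: Q = 6528 + 328.0 = 6856 L/s; C = (6528·2.328 + 328.0·9.220)/6856 = 2.658 mg/L.

2.66 mg/L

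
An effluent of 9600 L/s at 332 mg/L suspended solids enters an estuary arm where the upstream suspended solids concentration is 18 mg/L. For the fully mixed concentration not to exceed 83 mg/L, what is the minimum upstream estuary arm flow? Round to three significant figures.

36800 L/s

Set C_mix = 83: (Q·18.00 + 9600·332.0) / (Q + 9600) = 83
→ Q = 9600·(332.0 − 83)/(83 − 18.00) = 36780 L/s.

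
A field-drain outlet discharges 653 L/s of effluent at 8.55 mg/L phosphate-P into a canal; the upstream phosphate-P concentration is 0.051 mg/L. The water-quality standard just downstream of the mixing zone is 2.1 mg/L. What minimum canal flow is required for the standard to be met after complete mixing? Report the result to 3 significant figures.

Set C_mix = 2.1: (Q·0.05100 + 653.0·8.550) / (Q + 653.0) = 2.1
→ Q = 653.0·(8.550 − 2.1)/(2.1 − 0.05100) = 2056 L/s.

2060 L/s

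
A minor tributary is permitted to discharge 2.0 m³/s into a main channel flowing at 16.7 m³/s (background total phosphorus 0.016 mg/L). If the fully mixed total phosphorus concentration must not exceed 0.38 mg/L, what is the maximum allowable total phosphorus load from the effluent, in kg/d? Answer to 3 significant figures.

Mass balance at the limit: 16.70·0.01600 + 2.000·Cₑ = 18.70·0.38 → Cₑ = 3.419 mg/L.
Load = 2.000 m³/s × 3.419 g/m³ × 86 400 s/d = 590.9 kg/d.

591 kg/d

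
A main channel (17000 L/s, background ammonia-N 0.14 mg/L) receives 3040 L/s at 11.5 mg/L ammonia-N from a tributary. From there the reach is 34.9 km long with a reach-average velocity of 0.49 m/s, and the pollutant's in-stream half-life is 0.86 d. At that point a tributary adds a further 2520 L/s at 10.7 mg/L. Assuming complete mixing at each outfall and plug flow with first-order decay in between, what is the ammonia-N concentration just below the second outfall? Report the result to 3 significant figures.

After mixing, C = (17000·0.1400 + 3040·11.50) / 20040 = 37340/20040 = 1.863 mg/L; combined flow 20040 L/s.
Travel time t = 34.9·1000 / 0.49 = 71220 s = 19.78 h.
Half-life 0.86 d → k = ln 2 / 0.86 = 0.8060 d⁻¹.
Applying C = C₀e^(−kt): 1.863 × 0.5146 = 0.9588 mg/L.
Second outfall: C = (20040·0.9588 + 2520·10.70)/22560 = 2.047 mg/L.

2.05 mg/L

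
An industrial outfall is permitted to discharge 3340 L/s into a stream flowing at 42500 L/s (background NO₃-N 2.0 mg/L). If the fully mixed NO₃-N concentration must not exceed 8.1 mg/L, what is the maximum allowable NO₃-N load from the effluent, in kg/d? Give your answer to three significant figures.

Mass balance at the limit: 42500·2.000 + 3340·Cₑ = 45840·8.1 → Cₑ = 85.72 mg/L.
3340 L/s = 3.340 m³/s. Load = 3.340 m³/s × 85.72 g/m³ × 86 400 s/d = 24740 kg/d.

24700 kg/d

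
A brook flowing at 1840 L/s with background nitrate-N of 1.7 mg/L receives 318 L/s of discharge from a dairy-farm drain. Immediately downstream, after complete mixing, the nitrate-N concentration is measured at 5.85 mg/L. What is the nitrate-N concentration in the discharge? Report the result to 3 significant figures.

Mass balance: 1840·1.700 + 318.0·Cₑ = 2158·5.850
→ Cₑ = (2158·5.850 − 1840·1.700) / 318.0 = 29.86 mg/L.

29.9 mg/L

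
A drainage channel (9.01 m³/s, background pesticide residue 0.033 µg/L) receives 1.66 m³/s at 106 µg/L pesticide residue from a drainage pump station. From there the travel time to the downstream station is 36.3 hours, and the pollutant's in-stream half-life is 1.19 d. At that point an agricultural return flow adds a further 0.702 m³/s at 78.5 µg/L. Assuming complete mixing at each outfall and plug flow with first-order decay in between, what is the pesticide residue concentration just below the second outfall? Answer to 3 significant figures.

Conservation of mass: C = (9.010·0.03300 + 1.660·106.0) / 10.67 = 176.3/10.67 = 16.52 µg/L; combined flow 10.67 m³/s.
Half-life 1.19 d → k = ln 2 / 1.19 = 0.5825 d⁻¹.
After decay, C = 16.52 × e^(−kt) = 16.52 × 0.4144 = 6.845 µg/L.
At the second outfall, C = (10.67·6.845 + 0.7020·78.50) / (10.67 + 0.7020) = 11.27 µg/L.

11.3 µg/L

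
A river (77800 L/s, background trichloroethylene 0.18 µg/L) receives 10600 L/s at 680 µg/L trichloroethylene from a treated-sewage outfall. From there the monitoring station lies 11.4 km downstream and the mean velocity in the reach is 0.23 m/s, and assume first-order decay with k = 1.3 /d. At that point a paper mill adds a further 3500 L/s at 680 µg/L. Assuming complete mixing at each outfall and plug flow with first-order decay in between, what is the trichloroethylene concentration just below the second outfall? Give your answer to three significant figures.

Mass balance: C = (77800·0.1800 + 10600·680.0) / 88400 = 7222000/88400 = 81.70 µg/L; combined flow 88400 L/s.
Travel time t = 11.4·1000 / 0.23 = 49570 s = 13.77 h.
First-order decay: C = 81.70·exp(−k·t) = 81.70·0.4744 = 38.75 µg/L.
Second outfall: C = (88400·38.75 + 3500·680.0)/91900 = 63.18 µg/L.

63.2 µg/L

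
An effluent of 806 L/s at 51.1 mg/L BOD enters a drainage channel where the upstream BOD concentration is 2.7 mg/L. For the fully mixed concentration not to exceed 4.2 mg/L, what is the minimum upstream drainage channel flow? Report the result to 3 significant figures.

Set C_mix = 4.2: (Q·2.700 + 806.0·51.10) / (Q + 806.0) = 4.2
→ Q = 806.0·(51.10 − 4.2)/(4.2 − 2.700) = 25200 L/s.

25200 L/s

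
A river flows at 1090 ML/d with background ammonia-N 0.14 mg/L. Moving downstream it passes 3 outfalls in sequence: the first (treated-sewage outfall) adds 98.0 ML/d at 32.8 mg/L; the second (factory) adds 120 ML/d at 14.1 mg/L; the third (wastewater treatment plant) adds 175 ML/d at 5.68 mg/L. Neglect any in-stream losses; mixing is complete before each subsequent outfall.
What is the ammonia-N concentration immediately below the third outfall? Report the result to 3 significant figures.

4.08 mg/L

Below outfall 1: Q → 1188 ML/d, C = (1090·0.1400 + 98.00·32.80)/1188 = 2.834 mg/L.
Below outfall 2: Q → 1308 ML/d, C = (1188·2.834 + 120.0·14.10)/1308 = 3.868 mg/L.
Below outfall 3: Q → 1483 ML/d, C = (1308·3.868 + 175.0·5.680)/1483 = 4.082 mg/L.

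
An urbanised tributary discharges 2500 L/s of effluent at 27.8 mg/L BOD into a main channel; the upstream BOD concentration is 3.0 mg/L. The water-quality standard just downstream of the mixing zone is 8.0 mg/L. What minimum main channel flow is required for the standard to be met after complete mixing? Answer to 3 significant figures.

Set C_mix = 8.0: (Q·3.000 + 2500·27.80) / (Q + 2500) = 8.0
→ Q = 2500·(27.80 − 8.0)/(8.0 − 3.000) = 9900 L/s.

9900 L/s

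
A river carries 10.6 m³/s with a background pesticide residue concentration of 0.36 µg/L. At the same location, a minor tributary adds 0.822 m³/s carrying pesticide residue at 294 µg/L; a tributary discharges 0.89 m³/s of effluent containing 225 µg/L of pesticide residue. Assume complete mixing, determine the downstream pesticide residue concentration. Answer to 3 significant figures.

36.2 µg/L

Mass balance: C = (10.60·0.3600 + 0.8220·294.0 + 0.8900·225.0) / 12.31 = 445.7/12.31 = 36.20 µg/L.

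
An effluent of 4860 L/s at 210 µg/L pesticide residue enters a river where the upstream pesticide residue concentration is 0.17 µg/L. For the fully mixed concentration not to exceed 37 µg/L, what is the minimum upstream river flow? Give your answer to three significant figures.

Set C_mix = 37: (Q·0.1700 + 4860·210.0) / (Q + 4860) = 37
→ Q = 4860·(210.0 − 37)/(37 − 0.1700) = 22830 L/s.

22800 L/s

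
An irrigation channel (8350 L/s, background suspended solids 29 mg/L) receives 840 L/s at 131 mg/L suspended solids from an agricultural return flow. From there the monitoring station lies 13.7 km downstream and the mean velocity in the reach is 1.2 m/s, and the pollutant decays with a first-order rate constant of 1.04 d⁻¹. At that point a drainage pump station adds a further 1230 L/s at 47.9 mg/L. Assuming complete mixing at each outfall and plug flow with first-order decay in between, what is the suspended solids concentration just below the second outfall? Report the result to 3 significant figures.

35.1 mg/L

After mixing, C = (8350·29.00 + 840.0·131.0) / 9190 = 352200/9190 = 38.32 mg/L; combined flow 9190 L/s.
Travel time t = 13.7·1000 / 1.2 = 11420 s = 3.171 h.
First-order decay: C = 38.32·exp(−k·t) = 38.32·0.8716 = 33.40 mg/L.
At the second outfall, C = (9190·33.40 + 1230·47.90) / (9190 + 1230) = 35.11 mg/L.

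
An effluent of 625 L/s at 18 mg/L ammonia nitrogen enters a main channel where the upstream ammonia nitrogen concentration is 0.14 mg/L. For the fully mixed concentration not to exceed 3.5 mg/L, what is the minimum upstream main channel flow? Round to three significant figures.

Set C_mix = 3.5: (Q·0.1400 + 625.0·18.00) / (Q + 625.0) = 3.5
→ Q = 625.0·(18.00 − 3.5)/(3.5 − 0.1400) = 2697 L/s.

2700 L/s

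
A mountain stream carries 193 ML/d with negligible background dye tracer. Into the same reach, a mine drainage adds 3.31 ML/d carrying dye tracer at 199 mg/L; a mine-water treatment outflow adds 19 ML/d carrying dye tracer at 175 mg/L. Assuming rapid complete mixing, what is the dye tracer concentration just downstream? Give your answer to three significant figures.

18.5 mg/L

After mixing, C = (193.0·0 + 3.310·199.0 + 19.00·175.0) / 215.3 = 3984/215.3 = 18.50 mg/L.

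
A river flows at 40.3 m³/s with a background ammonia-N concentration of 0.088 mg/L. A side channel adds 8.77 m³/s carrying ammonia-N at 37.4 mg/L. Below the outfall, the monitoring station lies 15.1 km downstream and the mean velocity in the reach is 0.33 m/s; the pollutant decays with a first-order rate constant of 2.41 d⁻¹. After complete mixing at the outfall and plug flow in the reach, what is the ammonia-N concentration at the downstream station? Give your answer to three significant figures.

1.89 mg/L

Mass balance: C = (40.30·0.08800 + 8.770·37.40) / 49.07 = 331.5/49.07 = 6.757 mg/L.
Travel time t = 15.1·1000 / 0.33 = 45760 s = 12.71 h.
After decay, C = 6.757 × e^(−kt) = 6.757 × 0.2791 = 1.885 mg/L.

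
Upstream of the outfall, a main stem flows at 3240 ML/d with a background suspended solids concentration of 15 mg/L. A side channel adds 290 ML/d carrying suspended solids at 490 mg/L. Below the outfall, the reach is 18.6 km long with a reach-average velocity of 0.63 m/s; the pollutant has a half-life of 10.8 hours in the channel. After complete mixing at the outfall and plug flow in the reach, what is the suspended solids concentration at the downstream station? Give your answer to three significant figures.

31.9 mg/L

Conservation of mass: C = (3240·15.00 + 290.0·490.0) / 3530 = 190700/3530 = 54.02 mg/L.
Travel time t = 18.6·1000 / 0.63 = 29520 s = 8.201 h.
Half-life 10.8 h → k = ln 2 / 10.8 = 0.06418 h⁻¹ = 1.540 d⁻¹.
Applying C = C₀e^(−kt): 54.02 × 0.5908 = 31.91 mg/L.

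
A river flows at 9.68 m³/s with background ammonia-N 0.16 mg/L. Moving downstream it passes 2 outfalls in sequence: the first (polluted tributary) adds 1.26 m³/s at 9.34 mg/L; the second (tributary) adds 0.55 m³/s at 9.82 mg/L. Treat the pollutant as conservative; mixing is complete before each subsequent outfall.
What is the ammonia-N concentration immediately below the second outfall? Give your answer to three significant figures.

1.63 mg/L

After outfall 1: Q = 9.680 + 1.260 = 10.94 m³/s; C = (9.680·0.1600 + 1.260·9.340)/10.94 = 1.217 mg/L.
After outfall 2: Q = 10.94 + 0.5500 = 11.49 m³/s; C = (10.94·1.217 + 0.5500·9.820)/11.49 = 1.629 mg/L.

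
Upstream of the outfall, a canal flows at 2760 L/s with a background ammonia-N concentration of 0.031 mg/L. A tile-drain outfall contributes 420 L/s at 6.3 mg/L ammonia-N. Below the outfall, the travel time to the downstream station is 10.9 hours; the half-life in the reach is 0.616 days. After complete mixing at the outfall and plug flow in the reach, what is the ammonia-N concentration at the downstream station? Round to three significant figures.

0.515 mg/L

After mixing, C = (2760·0.03100 + 420.0·6.300) / 3180 = 2732/3180 = 0.8590 mg/L.
Half-life 0.616 d → k = ln 2 / 0.616 = 1.125 d⁻¹.
Decay over the reach: 0.8590·exp(−kt) = 0.8590·0.5999 = 0.5153 mg/L.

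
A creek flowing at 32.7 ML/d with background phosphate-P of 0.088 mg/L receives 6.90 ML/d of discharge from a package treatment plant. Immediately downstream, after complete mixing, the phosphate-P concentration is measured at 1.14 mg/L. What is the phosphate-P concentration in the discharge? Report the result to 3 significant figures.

Mass balance: 32.70·0.08800 + 6.900·Cₑ = 39.60·1.140
→ Cₑ = (39.60·1.140 − 32.70·0.08800) / 6.900 = 6.126 mg/L.

6.13 mg/L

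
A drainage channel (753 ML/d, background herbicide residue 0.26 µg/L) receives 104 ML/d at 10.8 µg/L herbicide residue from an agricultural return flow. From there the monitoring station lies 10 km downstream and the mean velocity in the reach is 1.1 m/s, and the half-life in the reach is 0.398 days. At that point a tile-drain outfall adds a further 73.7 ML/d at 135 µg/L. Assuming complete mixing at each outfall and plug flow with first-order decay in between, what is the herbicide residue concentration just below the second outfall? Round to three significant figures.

Conservation of mass: C = (753.0·0.2600 + 104.0·10.80) / 857.0 = 1319/857.0 = 1.539 µg/L; combined flow 857.0 ML/d.
Travel time t = 10·1000 / 1.1 = 9091 s = 2.525 h.
Half-life 0.398 d → k = ln 2 / 0.398 = 1.742 d⁻¹.
Decay over the reach: 1.539·exp(−kt) = 1.539·0.8326 = 1.281 µg/L.
At the second outfall, C = (857.0·1.281 + 73.70·135.0) / (857.0 + 73.70) = 11.87 µg/L.

11.9 µg/L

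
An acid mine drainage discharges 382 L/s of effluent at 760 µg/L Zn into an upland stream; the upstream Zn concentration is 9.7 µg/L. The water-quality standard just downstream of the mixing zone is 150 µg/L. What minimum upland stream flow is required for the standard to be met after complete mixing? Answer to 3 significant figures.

Set C_mix = 150: (Q·9.700 + 382.0·760.0) / (Q + 382.0) = 150
→ Q = 382.0·(760.0 − 150)/(150 − 9.700) = 1661 L/s.

1660 L/s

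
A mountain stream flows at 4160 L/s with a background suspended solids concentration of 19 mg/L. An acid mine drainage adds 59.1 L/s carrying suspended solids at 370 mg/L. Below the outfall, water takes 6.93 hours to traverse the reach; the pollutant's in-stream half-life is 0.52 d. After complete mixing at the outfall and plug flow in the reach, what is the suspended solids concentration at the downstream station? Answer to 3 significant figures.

16.3 mg/L

Mass balance: C = (4160·19.00 + 59.10·370.0) / 4219 = 100900/4219 = 23.92 mg/L.
Half-life 0.52 d → k = ln 2 / 0.52 = 1.333 d⁻¹.
Applying C = C₀e^(−kt): 23.92 × 0.6805 = 16.28 mg/L.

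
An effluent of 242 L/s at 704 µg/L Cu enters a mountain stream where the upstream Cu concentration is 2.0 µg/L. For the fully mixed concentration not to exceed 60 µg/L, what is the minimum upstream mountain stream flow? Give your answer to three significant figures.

2690 L/s

Set C_mix = 60: (Q·2.000 + 242.0·704.0) / (Q + 242.0) = 60
→ Q = 242.0·(704.0 − 60)/(60 − 2.000) = 2687 L/s.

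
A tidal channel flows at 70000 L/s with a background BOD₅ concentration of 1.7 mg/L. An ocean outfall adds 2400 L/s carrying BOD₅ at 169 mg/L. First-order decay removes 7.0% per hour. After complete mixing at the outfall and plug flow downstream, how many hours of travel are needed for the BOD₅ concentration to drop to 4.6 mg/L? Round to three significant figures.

Mixed concentration C = ΣQC/ΣQ = (70000·1.700 + 2400·169.0) / 72400 = 524600/72400 = 7.246 mg/L.
7.0%/h lost → k = −ln(1 − 0.07) = 0.07257 h⁻¹.
7.246·exp(−k·t) = 4.6 → t = ln(7.246/4.6)/k = 22540 s = 6.261 h.

6.26 h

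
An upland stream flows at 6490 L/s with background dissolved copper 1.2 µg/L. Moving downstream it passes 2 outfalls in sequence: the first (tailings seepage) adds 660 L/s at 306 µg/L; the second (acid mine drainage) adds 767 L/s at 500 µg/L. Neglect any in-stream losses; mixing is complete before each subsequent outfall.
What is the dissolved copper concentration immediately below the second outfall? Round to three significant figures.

74.9 µg/L

Outfall 1: combined Q = 7150 L/s; C = (6490·1.200 + 660.0·306.0)/7150 = 29.34 µg/L.
Outfall 2: combined Q = 7917 L/s; C = (7150·29.34 + 767.0·500.0)/7917 = 74.93 µg/L.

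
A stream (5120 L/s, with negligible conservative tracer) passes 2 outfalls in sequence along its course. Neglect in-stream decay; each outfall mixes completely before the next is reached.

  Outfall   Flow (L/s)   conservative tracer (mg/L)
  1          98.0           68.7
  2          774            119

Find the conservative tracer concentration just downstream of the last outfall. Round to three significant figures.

Outfall 1: combined Q = 5218 L/s; C = (5120·0 + 98.00·68.70)/5218 = 1.290 mg/L.
Outfall 2: combined Q = 5992 L/s; C = (5218·1.290 + 774.0·119.0)/5992 = 16.50 mg/L.

16.5 mg/L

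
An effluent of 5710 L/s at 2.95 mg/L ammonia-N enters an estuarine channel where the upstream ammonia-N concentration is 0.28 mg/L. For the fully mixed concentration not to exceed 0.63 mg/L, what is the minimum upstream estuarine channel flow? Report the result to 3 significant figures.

Set C_mix = 0.63: (Q·0.2800 + 5710·2.950) / (Q + 5710) = 0.63
→ Q = 5710·(2.950 − 0.63)/(0.63 − 0.2800) = 37850 L/s.

37800 L/s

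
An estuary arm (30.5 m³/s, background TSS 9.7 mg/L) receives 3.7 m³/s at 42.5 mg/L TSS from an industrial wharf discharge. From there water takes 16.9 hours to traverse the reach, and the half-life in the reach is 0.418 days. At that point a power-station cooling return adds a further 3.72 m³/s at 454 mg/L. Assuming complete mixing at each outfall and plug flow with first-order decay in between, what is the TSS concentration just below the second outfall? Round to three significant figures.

Mass balance: C = (30.50·9.700 + 3.700·42.50) / 34.20 = 453.1/34.20 = 13.25 mg/L; combined flow 34.20 m³/s.
Half-life 0.418 d → k = ln 2 / 0.418 = 1.658 d⁻¹.
After decay, C = 13.25 × e^(−kt) = 13.25 × 0.3111 = 4.121 mg/L.
At the second outfall, C = (34.20·4.121 + 3.720·454.0) / (34.20 + 3.720) = 48.26 mg/L.

48.3 mg/L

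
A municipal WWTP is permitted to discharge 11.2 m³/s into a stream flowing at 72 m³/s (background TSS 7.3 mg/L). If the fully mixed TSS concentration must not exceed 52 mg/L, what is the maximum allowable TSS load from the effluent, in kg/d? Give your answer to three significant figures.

328000 kg/d

Mass balance at the limit: 72.00·7.300 + 11.20·Cₑ = 83.20·52 → Cₑ = 339.4 mg/L.
Load = 11.20 m³/s × 339.4 g/m³ × 86 400 s/d = 328400 kg/d.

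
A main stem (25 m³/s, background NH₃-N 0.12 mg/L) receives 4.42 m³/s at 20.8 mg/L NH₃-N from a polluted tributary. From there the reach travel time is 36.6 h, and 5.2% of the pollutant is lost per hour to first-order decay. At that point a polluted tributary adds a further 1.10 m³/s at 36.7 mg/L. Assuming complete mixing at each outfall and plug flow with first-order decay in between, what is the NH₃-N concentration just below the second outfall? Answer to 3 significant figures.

After mixing, C = (25.00·0.1200 + 4.420·20.80) / 29.42 = 94.94/29.42 = 3.227 mg/L; combined flow 29.42 m³/s.
5.2%/h lost → k = −ln(1 − 0.052) = 0.05340 h⁻¹.
Applying C = C₀e^(−kt): 3.227 × 0.1416 = 0.4571 mg/L.
Second outfall: C = (29.42·0.4571 + 1.100·36.70)/30.52 = 1.763 mg/L.

1.76 mg/L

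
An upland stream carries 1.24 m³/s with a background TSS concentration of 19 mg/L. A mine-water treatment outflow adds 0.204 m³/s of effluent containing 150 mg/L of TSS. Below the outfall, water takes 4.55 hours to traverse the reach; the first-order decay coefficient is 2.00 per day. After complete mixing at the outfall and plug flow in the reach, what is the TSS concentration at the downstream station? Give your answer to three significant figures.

After mixing, C = (1.240·19.00 + 0.2040·150.0) / 1.444 = 54.16/1.444 = 37.51 mg/L.
Applying C = C₀e^(−kt): 37.51 × 0.6844 = 25.67 mg/L.

25.7 mg/L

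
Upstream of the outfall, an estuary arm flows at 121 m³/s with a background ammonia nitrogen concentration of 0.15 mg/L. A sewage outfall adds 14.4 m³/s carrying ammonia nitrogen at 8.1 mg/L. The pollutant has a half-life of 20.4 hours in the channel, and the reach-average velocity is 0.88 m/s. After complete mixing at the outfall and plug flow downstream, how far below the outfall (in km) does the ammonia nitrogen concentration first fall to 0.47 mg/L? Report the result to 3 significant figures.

After mixing, C = (121.0·0.1500 + 14.40·8.100) / 135.4 = 134.8/135.4 = 0.9955 mg/L.
Half-life 20.4 h → k = ln 2 / 20.4 = 0.03398 h⁻¹ = 0.8155 d⁻¹.
Set 0.9955·exp(−k·t) = 0.47 → t = ln(0.9955/0.47)/k = 79520 s = 22.09 h.
Distance = v·t = 0.88·79520 = 69980 m = 69.98 km.

70.0 km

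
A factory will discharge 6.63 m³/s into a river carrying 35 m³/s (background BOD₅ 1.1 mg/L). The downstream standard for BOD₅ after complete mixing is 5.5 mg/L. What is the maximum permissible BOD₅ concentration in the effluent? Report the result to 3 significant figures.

28.7 mg/L

At the limit, (Qr·Cr + Qe·Cₑ)/(Qr + Qe) = 5.5:
Cₑ = (41.63·5.5 − 35.00·1.100) / 6.630 = 28.73 mg/L.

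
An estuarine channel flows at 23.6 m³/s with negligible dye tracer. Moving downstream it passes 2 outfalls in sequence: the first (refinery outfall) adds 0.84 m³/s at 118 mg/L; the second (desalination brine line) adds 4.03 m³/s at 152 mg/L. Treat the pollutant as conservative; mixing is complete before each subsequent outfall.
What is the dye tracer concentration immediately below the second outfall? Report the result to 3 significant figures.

Below outfall 1: Q → 24.44 m³/s, C = (23.60·0 + 0.8400·118.0)/24.44 = 4.056 mg/L.
Below outfall 2: Q → 28.47 m³/s, C = (24.44·4.056 + 4.030·152.0)/28.47 = 25.00 mg/L.

25.0 mg/L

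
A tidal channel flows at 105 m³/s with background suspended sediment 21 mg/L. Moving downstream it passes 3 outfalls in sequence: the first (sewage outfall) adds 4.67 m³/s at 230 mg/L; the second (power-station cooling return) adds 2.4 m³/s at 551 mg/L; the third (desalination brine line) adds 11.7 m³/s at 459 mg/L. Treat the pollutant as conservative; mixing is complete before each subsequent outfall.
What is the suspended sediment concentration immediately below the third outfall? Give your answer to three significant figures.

Outfall 1: combined Q = 109.7 m³/s; C = (105.0·21.00 + 4.670·230.0)/109.7 = 29.90 mg/L.
Outfall 2: combined Q = 112.1 m³/s; C = (109.7·29.90 + 2.400·551.0)/112.1 = 41.06 mg/L.
Outfall 3: combined Q = 123.8 m³/s; C = (112.1·41.06 + 11.70·459.0)/123.8 = 80.57 mg/L.

80.6 mg/L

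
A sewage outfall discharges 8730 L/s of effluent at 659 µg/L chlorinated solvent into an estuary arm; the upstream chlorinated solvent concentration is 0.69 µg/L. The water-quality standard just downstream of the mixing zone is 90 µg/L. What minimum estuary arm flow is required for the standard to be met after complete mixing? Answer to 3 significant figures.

55600 L/s

Set C_mix = 90: (Q·0.6900 + 8730·659.0) / (Q + 8730) = 90
→ Q = 8730·(659.0 − 90)/(90 − 0.6900) = 55620 L/s.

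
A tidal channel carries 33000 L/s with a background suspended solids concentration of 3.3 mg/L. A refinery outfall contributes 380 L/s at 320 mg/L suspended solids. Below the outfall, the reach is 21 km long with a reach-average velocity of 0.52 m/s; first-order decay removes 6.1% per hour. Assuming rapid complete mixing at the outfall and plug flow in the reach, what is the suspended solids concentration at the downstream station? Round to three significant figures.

3.41 mg/L

Conservation of mass: C = (33000·3.300 + 380.0·320.0) / 33380 = 230500/33380 = 6.905 mg/L.
Travel time t = 21·1000 / 0.52 = 40380 s = 11.22 h.
6.1%/h lost → k = −ln(1 − 0.061) = 0.06294 h⁻¹.
First-order decay: C = 6.905·exp(−k·t) = 6.905·0.4936 = 3.408 mg/L.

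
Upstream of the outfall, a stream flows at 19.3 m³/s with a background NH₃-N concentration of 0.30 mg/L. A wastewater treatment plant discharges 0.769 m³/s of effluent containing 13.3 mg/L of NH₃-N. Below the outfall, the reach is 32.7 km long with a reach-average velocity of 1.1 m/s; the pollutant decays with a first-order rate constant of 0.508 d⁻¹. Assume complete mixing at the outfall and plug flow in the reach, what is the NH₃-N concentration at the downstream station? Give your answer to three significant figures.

Mixed concentration C = ΣQC/ΣQ = (19.30·0.3000 + 0.7690·13.30) / 20.07 = 16.02/20.07 = 0.7981 mg/L.
Travel time t = 32.7·1000 / 1.1 = 29730 s = 8.258 h.
After decay, C = 0.7981 × e^(−kt) = 0.7981 × 0.8396 = 0.6701 mg/L.

0.670 mg/L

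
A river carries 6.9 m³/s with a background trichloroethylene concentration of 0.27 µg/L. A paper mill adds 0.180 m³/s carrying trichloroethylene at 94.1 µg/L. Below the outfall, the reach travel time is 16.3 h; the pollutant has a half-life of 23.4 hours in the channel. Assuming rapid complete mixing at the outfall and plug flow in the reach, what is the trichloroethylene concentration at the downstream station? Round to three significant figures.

1.64 µg/L

Mass balance: C = (6.900·0.2700 + 0.1800·94.10) / 7.080 = 18.80/7.080 = 2.656 µg/L.
Half-life 23.4 h → k = ln 2 / 23.4 = 0.02962 h⁻¹ = 0.7109 d⁻¹.
After decay, C = 2.656 × e^(−kt) = 2.656 × 0.6170 = 1.639 µg/L.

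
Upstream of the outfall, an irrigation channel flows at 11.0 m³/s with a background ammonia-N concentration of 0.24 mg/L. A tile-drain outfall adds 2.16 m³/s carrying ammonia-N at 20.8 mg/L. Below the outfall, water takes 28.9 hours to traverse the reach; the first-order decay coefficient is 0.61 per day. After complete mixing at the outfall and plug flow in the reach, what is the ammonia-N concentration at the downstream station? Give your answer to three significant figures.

1.73 mg/L

Flow-weighted average: C = (11.00·0.2400 + 2.160·20.80) / 13.16 = 47.57/13.16 = 3.615 mg/L.
First-order decay: C = 3.615·exp(−k·t) = 3.615·0.4797 = 1.734 mg/L.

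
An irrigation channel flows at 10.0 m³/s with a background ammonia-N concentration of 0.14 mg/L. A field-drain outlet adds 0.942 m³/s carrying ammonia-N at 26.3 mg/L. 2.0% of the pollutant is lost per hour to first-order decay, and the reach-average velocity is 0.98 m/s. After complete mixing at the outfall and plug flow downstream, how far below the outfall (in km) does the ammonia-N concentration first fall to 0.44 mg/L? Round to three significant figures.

Mixed concentration C = ΣQC/ΣQ = (10.00·0.1400 + 0.9420·26.30) / 10.94 = 26.17/10.94 = 2.392 mg/L.
2.0%/h lost → k = −ln(1 − 0.02) = 0.02020 h⁻¹.
Set 2.392·exp(−k·t) = 0.44 → t = ln(2.392/0.44)/k = 301700 s = 83.81 h.
Distance = v·t = 0.98·301700 = 295700 m = 295.7 km.

296 km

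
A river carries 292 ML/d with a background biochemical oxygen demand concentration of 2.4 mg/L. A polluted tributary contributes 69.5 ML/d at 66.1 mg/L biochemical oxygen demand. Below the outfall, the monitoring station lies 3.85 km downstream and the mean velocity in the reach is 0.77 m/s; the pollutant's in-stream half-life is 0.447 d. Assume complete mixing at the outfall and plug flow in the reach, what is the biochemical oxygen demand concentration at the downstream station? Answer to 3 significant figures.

Conservation of mass: C = (292.0·2.400 + 69.50·66.10) / 361.5 = 5295/361.5 = 14.65 mg/L.
Travel time t = 3.85·1000 / 0.77 = 5000 s = 1.389 h.
Half-life 0.447 d → k = ln 2 / 0.447 = 1.551 d⁻¹.
First-order decay: C = 14.65·exp(−k·t) = 14.65·0.9142 = 13.39 mg/L.

13.4 mg/L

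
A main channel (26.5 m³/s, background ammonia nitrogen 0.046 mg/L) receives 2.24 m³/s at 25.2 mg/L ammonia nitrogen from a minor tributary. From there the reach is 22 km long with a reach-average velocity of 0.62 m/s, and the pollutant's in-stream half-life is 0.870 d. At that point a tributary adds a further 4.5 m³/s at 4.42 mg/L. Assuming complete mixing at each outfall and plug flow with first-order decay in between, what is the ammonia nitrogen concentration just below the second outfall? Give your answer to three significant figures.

Mixed concentration C = ΣQC/ΣQ = (26.50·0.04600 + 2.240·25.20) / 28.74 = 57.67/28.74 = 2.007 mg/L; combined flow 28.74 m³/s.
Travel time t = 22·1000 / 0.62 = 35480 s = 9.857 h.
Half-life 0.870 d → k = ln 2 / 0.870 = 0.7967 d⁻¹.
First-order decay: C = 2.007·exp(−k·t) = 2.007·0.7209 = 1.447 mg/L.
Second outfall: C = (28.74·1.447 + 4.500·4.420)/33.24 = 1.849 mg/L.

1.85 mg/L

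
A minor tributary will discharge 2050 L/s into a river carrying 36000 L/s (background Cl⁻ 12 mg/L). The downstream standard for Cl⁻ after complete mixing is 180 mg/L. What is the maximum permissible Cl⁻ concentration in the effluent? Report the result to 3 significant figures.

At the limit, (Qr·Cr + Qe·Cₑ)/(Qr + Qe) = 180:
Cₑ = (38050·180 − 36000·12.00) / 2050 = 3130 mg/L.

3130 mg/L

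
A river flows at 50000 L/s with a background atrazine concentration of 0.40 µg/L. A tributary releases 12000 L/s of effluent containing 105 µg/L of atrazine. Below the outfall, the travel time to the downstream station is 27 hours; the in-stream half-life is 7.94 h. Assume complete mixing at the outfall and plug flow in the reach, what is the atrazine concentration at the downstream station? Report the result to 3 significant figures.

1.96 µg/L

Flow-weighted average: C = (50000·0.4000 + 12000·105.0) / 62000 = 1280000/62000 = 20.65 µg/L.
Half-life 7.94 h → k = ln 2 / 7.94 = 0.08730 h⁻¹ = 2.095 d⁻¹.
Decay over the reach: 20.65·exp(−kt) = 20.65·0.09470 = 1.955 µg/L.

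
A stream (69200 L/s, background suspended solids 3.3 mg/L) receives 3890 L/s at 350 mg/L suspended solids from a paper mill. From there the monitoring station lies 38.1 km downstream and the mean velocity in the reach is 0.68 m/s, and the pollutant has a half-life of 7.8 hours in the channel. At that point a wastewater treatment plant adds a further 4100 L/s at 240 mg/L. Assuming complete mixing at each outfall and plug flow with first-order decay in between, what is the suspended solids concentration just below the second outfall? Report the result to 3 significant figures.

17.9 mg/L

Mixed concentration C = ΣQC/ΣQ = (69200·3.300 + 3890·350.0) / 73090 = 1590000/73090 = 21.75 mg/L; combined flow 73090 L/s.
Travel time t = 38.1·1000 / 0.68 = 56030 s = 15.56 h.
Half-life 7.8 h → k = ln 2 / 7.8 = 0.08887 h⁻¹ = 2.133 d⁻¹.
After decay, C = 21.75 × e^(−kt) = 21.75 × 0.2508 = 5.456 mg/L.
At the second outfall, C = (73090·5.456 + 4100·240.0) / (73090 + 4100) = 17.91 mg/L.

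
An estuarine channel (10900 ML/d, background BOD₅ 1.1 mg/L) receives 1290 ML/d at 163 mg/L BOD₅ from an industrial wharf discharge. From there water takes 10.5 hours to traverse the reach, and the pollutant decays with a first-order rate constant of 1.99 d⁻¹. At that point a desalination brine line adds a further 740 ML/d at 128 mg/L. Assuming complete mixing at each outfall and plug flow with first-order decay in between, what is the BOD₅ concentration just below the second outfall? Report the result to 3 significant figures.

14.5 mg/L

Mixed concentration C = ΣQC/ΣQ = (10900·1.100 + 1290·163.0) / 12190 = 222300/12190 = 18.23 mg/L; combined flow 12190 ML/d.
After decay, C = 18.23 × e^(−kt) = 18.23 × 0.4187 = 7.634 mg/L.
Second outfall: C = (12190·7.634 + 740.0·128.0)/12930 = 14.52 mg/L.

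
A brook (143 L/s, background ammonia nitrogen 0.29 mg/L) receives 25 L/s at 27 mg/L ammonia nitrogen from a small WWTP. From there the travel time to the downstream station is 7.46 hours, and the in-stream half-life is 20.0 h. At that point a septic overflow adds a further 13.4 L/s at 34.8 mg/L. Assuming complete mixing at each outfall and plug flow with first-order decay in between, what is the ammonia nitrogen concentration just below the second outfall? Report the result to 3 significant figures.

Mixed concentration C = ΣQC/ΣQ = (143.0·0.2900 + 25.00·27.00) / 168.0 = 716.5/168.0 = 4.265 mg/L; combined flow 168.0 L/s.
Half-life 20.0 h → k = ln 2 / 20.0 = 0.03466 h⁻¹ = 0.8318 d⁻¹.
Applying C = C₀e^(−kt): 4.265 × 0.7722 = 3.293 mg/L.
Second outfall: C = (168.0·3.293 + 13.40·34.80)/181.4 = 5.621 mg/L.

5.62 mg/L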